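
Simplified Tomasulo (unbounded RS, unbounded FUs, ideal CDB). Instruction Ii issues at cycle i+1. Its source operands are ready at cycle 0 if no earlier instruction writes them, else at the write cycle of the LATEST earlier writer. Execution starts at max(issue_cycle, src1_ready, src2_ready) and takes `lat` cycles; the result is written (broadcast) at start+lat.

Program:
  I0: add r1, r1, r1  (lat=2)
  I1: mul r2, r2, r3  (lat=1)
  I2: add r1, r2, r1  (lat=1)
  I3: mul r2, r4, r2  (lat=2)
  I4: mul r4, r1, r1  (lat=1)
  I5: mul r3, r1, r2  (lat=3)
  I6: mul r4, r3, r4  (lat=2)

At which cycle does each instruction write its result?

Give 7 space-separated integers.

I0 add r1: issue@1 deps=(None,None) exec_start@1 write@3
I1 mul r2: issue@2 deps=(None,None) exec_start@2 write@3
I2 add r1: issue@3 deps=(1,0) exec_start@3 write@4
I3 mul r2: issue@4 deps=(None,1) exec_start@4 write@6
I4 mul r4: issue@5 deps=(2,2) exec_start@5 write@6
I5 mul r3: issue@6 deps=(2,3) exec_start@6 write@9
I6 mul r4: issue@7 deps=(5,4) exec_start@9 write@11

Answer: 3 3 4 6 6 9 11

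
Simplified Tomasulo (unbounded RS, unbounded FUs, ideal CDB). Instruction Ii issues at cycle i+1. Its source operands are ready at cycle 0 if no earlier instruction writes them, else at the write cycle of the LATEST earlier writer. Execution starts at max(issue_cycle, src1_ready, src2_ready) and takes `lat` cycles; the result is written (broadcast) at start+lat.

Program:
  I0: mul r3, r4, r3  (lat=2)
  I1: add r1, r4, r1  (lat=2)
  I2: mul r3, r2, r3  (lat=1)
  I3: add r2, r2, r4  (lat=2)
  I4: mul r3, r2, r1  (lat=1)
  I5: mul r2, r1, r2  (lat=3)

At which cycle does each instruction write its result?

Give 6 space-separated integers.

Answer: 3 4 4 6 7 9

Derivation:
I0 mul r3: issue@1 deps=(None,None) exec_start@1 write@3
I1 add r1: issue@2 deps=(None,None) exec_start@2 write@4
I2 mul r3: issue@3 deps=(None,0) exec_start@3 write@4
I3 add r2: issue@4 deps=(None,None) exec_start@4 write@6
I4 mul r3: issue@5 deps=(3,1) exec_start@6 write@7
I5 mul r2: issue@6 deps=(1,3) exec_start@6 write@9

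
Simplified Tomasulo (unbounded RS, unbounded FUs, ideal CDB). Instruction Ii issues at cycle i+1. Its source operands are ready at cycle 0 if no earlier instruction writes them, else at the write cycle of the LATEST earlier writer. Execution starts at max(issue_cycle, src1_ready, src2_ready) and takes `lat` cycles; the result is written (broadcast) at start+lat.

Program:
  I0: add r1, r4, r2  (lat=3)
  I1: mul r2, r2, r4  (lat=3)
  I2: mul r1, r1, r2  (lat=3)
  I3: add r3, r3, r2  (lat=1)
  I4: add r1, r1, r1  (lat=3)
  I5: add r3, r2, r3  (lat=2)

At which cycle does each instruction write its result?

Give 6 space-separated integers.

Answer: 4 5 8 6 11 8

Derivation:
I0 add r1: issue@1 deps=(None,None) exec_start@1 write@4
I1 mul r2: issue@2 deps=(None,None) exec_start@2 write@5
I2 mul r1: issue@3 deps=(0,1) exec_start@5 write@8
I3 add r3: issue@4 deps=(None,1) exec_start@5 write@6
I4 add r1: issue@5 deps=(2,2) exec_start@8 write@11
I5 add r3: issue@6 deps=(1,3) exec_start@6 write@8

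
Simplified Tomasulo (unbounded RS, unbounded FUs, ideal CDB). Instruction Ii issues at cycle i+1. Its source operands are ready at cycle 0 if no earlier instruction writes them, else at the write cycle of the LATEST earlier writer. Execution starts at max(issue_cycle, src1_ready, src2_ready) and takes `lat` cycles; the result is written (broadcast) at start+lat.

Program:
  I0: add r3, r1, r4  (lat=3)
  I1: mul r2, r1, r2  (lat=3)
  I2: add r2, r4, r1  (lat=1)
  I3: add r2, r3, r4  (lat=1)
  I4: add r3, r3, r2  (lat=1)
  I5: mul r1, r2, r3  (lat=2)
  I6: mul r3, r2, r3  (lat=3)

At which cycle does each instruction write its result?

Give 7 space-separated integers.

Answer: 4 5 4 5 6 8 10

Derivation:
I0 add r3: issue@1 deps=(None,None) exec_start@1 write@4
I1 mul r2: issue@2 deps=(None,None) exec_start@2 write@5
I2 add r2: issue@3 deps=(None,None) exec_start@3 write@4
I3 add r2: issue@4 deps=(0,None) exec_start@4 write@5
I4 add r3: issue@5 deps=(0,3) exec_start@5 write@6
I5 mul r1: issue@6 deps=(3,4) exec_start@6 write@8
I6 mul r3: issue@7 deps=(3,4) exec_start@7 write@10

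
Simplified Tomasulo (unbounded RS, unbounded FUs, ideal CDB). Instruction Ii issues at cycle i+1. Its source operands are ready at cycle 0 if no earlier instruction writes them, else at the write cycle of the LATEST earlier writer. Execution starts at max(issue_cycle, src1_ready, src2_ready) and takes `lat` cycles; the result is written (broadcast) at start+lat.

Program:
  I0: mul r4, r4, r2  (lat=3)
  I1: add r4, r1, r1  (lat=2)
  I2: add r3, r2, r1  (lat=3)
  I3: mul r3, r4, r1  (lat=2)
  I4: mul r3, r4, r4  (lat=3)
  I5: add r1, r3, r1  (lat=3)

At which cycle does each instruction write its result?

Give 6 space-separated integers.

I0 mul r4: issue@1 deps=(None,None) exec_start@1 write@4
I1 add r4: issue@2 deps=(None,None) exec_start@2 write@4
I2 add r3: issue@3 deps=(None,None) exec_start@3 write@6
I3 mul r3: issue@4 deps=(1,None) exec_start@4 write@6
I4 mul r3: issue@5 deps=(1,1) exec_start@5 write@8
I5 add r1: issue@6 deps=(4,None) exec_start@8 write@11

Answer: 4 4 6 6 8 11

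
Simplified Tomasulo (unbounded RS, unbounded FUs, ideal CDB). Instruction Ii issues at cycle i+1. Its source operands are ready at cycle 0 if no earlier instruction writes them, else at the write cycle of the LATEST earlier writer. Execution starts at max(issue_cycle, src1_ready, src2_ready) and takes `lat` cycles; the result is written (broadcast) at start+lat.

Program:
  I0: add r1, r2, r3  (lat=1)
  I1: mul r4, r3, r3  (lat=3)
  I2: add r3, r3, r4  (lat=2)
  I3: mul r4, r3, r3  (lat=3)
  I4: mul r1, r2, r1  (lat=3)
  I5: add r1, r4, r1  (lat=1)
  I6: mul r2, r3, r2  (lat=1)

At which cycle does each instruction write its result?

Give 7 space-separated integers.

Answer: 2 5 7 10 8 11 8

Derivation:
I0 add r1: issue@1 deps=(None,None) exec_start@1 write@2
I1 mul r4: issue@2 deps=(None,None) exec_start@2 write@5
I2 add r3: issue@3 deps=(None,1) exec_start@5 write@7
I3 mul r4: issue@4 deps=(2,2) exec_start@7 write@10
I4 mul r1: issue@5 deps=(None,0) exec_start@5 write@8
I5 add r1: issue@6 deps=(3,4) exec_start@10 write@11
I6 mul r2: issue@7 deps=(2,None) exec_start@7 write@8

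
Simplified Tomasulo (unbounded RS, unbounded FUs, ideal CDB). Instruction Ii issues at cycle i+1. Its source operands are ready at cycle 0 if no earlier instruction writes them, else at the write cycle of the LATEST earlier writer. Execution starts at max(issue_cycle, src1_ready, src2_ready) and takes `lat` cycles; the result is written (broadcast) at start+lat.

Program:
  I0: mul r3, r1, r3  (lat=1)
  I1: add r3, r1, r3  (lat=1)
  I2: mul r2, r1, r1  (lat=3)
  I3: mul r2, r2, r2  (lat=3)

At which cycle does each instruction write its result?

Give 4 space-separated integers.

I0 mul r3: issue@1 deps=(None,None) exec_start@1 write@2
I1 add r3: issue@2 deps=(None,0) exec_start@2 write@3
I2 mul r2: issue@3 deps=(None,None) exec_start@3 write@6
I3 mul r2: issue@4 deps=(2,2) exec_start@6 write@9

Answer: 2 3 6 9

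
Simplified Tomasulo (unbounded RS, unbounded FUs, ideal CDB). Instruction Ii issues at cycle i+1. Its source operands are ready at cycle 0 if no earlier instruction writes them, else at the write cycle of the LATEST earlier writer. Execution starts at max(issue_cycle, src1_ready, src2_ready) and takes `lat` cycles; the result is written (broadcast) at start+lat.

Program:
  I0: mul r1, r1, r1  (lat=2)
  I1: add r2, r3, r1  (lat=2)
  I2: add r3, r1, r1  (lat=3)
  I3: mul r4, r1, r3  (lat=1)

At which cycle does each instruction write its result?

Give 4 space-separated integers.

Answer: 3 5 6 7

Derivation:
I0 mul r1: issue@1 deps=(None,None) exec_start@1 write@3
I1 add r2: issue@2 deps=(None,0) exec_start@3 write@5
I2 add r3: issue@3 deps=(0,0) exec_start@3 write@6
I3 mul r4: issue@4 deps=(0,2) exec_start@6 write@7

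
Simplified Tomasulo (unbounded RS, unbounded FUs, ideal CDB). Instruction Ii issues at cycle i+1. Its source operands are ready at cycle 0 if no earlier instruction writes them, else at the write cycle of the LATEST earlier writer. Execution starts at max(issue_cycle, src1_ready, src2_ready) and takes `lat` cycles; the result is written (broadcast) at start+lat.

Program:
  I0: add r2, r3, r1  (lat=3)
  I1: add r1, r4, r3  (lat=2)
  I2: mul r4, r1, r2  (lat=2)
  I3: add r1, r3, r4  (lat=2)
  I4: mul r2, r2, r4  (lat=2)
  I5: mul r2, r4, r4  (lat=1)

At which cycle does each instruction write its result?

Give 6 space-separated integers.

I0 add r2: issue@1 deps=(None,None) exec_start@1 write@4
I1 add r1: issue@2 deps=(None,None) exec_start@2 write@4
I2 mul r4: issue@3 deps=(1,0) exec_start@4 write@6
I3 add r1: issue@4 deps=(None,2) exec_start@6 write@8
I4 mul r2: issue@5 deps=(0,2) exec_start@6 write@8
I5 mul r2: issue@6 deps=(2,2) exec_start@6 write@7

Answer: 4 4 6 8 8 7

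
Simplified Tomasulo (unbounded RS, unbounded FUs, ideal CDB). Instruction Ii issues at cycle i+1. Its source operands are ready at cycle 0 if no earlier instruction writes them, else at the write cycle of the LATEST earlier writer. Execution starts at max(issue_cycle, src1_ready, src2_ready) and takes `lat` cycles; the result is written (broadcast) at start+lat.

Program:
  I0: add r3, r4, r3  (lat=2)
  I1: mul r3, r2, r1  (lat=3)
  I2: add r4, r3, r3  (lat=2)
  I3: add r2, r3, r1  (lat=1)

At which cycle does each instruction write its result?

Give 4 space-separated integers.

Answer: 3 5 7 6

Derivation:
I0 add r3: issue@1 deps=(None,None) exec_start@1 write@3
I1 mul r3: issue@2 deps=(None,None) exec_start@2 write@5
I2 add r4: issue@3 deps=(1,1) exec_start@5 write@7
I3 add r2: issue@4 deps=(1,None) exec_start@5 write@6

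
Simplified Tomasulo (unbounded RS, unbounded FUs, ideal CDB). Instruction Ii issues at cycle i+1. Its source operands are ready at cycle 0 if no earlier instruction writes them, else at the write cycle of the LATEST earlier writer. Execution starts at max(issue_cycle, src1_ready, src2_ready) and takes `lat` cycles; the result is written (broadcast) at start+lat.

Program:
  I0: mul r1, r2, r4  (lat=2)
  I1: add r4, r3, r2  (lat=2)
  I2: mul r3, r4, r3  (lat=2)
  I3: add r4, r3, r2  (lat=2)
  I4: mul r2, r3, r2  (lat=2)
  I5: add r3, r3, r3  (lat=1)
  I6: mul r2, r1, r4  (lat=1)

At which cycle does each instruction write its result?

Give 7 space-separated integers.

I0 mul r1: issue@1 deps=(None,None) exec_start@1 write@3
I1 add r4: issue@2 deps=(None,None) exec_start@2 write@4
I2 mul r3: issue@3 deps=(1,None) exec_start@4 write@6
I3 add r4: issue@4 deps=(2,None) exec_start@6 write@8
I4 mul r2: issue@5 deps=(2,None) exec_start@6 write@8
I5 add r3: issue@6 deps=(2,2) exec_start@6 write@7
I6 mul r2: issue@7 deps=(0,3) exec_start@8 write@9

Answer: 3 4 6 8 8 7 9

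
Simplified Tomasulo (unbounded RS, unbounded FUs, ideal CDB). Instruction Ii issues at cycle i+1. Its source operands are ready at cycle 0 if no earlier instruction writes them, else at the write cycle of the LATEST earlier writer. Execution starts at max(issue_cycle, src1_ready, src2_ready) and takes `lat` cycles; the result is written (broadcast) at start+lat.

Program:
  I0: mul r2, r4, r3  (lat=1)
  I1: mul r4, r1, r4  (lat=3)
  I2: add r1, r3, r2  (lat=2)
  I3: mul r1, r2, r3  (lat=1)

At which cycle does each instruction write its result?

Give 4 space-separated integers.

Answer: 2 5 5 5

Derivation:
I0 mul r2: issue@1 deps=(None,None) exec_start@1 write@2
I1 mul r4: issue@2 deps=(None,None) exec_start@2 write@5
I2 add r1: issue@3 deps=(None,0) exec_start@3 write@5
I3 mul r1: issue@4 deps=(0,None) exec_start@4 write@5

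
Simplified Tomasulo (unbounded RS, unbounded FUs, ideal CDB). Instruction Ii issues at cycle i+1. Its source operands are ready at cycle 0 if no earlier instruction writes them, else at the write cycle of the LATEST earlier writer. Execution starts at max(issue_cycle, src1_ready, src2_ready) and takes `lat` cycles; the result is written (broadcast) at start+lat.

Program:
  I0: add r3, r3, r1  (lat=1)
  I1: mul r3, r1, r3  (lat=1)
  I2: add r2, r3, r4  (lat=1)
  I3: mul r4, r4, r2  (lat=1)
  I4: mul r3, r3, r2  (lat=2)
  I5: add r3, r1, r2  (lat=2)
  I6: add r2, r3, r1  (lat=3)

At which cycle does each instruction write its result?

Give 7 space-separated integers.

Answer: 2 3 4 5 7 8 11

Derivation:
I0 add r3: issue@1 deps=(None,None) exec_start@1 write@2
I1 mul r3: issue@2 deps=(None,0) exec_start@2 write@3
I2 add r2: issue@3 deps=(1,None) exec_start@3 write@4
I3 mul r4: issue@4 deps=(None,2) exec_start@4 write@5
I4 mul r3: issue@5 deps=(1,2) exec_start@5 write@7
I5 add r3: issue@6 deps=(None,2) exec_start@6 write@8
I6 add r2: issue@7 deps=(5,None) exec_start@8 write@11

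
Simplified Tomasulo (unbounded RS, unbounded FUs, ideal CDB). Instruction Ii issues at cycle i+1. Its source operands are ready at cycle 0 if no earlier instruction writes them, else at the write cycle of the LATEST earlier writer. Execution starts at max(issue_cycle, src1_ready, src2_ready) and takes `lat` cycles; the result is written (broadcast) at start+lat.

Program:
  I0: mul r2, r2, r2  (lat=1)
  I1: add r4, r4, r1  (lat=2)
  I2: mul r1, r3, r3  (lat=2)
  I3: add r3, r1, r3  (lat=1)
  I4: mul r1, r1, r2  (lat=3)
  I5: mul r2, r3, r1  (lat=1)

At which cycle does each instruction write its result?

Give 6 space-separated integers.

Answer: 2 4 5 6 8 9

Derivation:
I0 mul r2: issue@1 deps=(None,None) exec_start@1 write@2
I1 add r4: issue@2 deps=(None,None) exec_start@2 write@4
I2 mul r1: issue@3 deps=(None,None) exec_start@3 write@5
I3 add r3: issue@4 deps=(2,None) exec_start@5 write@6
I4 mul r1: issue@5 deps=(2,0) exec_start@5 write@8
I5 mul r2: issue@6 deps=(3,4) exec_start@8 write@9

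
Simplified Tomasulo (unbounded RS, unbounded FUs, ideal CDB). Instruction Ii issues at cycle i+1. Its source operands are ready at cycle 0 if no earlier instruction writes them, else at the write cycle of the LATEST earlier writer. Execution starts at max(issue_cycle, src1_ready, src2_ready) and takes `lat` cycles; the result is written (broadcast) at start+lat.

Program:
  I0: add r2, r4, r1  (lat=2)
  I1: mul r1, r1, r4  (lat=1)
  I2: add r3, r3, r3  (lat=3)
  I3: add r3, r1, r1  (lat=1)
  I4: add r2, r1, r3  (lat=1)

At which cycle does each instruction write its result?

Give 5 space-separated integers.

Answer: 3 3 6 5 6

Derivation:
I0 add r2: issue@1 deps=(None,None) exec_start@1 write@3
I1 mul r1: issue@2 deps=(None,None) exec_start@2 write@3
I2 add r3: issue@3 deps=(None,None) exec_start@3 write@6
I3 add r3: issue@4 deps=(1,1) exec_start@4 write@5
I4 add r2: issue@5 deps=(1,3) exec_start@5 write@6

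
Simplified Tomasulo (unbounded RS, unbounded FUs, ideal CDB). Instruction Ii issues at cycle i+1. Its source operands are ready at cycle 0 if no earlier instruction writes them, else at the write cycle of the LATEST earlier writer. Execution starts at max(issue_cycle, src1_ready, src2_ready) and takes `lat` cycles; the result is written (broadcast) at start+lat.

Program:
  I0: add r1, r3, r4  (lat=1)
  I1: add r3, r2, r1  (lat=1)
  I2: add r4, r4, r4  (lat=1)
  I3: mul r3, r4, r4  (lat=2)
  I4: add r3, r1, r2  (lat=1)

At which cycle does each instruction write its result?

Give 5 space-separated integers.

Answer: 2 3 4 6 6

Derivation:
I0 add r1: issue@1 deps=(None,None) exec_start@1 write@2
I1 add r3: issue@2 deps=(None,0) exec_start@2 write@3
I2 add r4: issue@3 deps=(None,None) exec_start@3 write@4
I3 mul r3: issue@4 deps=(2,2) exec_start@4 write@6
I4 add r3: issue@5 deps=(0,None) exec_start@5 write@6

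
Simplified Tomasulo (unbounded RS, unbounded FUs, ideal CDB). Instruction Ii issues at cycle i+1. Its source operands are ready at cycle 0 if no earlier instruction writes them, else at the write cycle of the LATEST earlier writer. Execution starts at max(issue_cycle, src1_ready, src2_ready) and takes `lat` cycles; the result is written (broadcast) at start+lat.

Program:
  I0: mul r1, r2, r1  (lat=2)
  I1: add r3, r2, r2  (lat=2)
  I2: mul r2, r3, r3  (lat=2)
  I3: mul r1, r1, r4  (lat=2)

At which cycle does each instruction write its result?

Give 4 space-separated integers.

Answer: 3 4 6 6

Derivation:
I0 mul r1: issue@1 deps=(None,None) exec_start@1 write@3
I1 add r3: issue@2 deps=(None,None) exec_start@2 write@4
I2 mul r2: issue@3 deps=(1,1) exec_start@4 write@6
I3 mul r1: issue@4 deps=(0,None) exec_start@4 write@6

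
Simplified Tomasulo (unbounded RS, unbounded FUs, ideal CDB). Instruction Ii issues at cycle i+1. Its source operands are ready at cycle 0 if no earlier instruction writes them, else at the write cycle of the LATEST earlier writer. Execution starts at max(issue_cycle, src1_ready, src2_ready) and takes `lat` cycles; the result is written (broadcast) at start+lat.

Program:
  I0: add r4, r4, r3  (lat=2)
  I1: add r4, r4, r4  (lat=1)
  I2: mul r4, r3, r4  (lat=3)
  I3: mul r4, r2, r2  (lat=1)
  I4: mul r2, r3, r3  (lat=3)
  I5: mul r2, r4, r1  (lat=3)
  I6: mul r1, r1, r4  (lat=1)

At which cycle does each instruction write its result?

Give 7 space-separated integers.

I0 add r4: issue@1 deps=(None,None) exec_start@1 write@3
I1 add r4: issue@2 deps=(0,0) exec_start@3 write@4
I2 mul r4: issue@3 deps=(None,1) exec_start@4 write@7
I3 mul r4: issue@4 deps=(None,None) exec_start@4 write@5
I4 mul r2: issue@5 deps=(None,None) exec_start@5 write@8
I5 mul r2: issue@6 deps=(3,None) exec_start@6 write@9
I6 mul r1: issue@7 deps=(None,3) exec_start@7 write@8

Answer: 3 4 7 5 8 9 8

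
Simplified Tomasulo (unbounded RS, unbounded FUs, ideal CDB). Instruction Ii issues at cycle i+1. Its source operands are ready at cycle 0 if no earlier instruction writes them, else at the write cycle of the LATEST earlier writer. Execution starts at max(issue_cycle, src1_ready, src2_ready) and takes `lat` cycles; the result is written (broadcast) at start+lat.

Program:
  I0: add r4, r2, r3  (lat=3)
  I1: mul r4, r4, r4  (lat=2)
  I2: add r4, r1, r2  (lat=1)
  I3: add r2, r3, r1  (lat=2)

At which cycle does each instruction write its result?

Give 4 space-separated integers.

Answer: 4 6 4 6

Derivation:
I0 add r4: issue@1 deps=(None,None) exec_start@1 write@4
I1 mul r4: issue@2 deps=(0,0) exec_start@4 write@6
I2 add r4: issue@3 deps=(None,None) exec_start@3 write@4
I3 add r2: issue@4 deps=(None,None) exec_start@4 write@6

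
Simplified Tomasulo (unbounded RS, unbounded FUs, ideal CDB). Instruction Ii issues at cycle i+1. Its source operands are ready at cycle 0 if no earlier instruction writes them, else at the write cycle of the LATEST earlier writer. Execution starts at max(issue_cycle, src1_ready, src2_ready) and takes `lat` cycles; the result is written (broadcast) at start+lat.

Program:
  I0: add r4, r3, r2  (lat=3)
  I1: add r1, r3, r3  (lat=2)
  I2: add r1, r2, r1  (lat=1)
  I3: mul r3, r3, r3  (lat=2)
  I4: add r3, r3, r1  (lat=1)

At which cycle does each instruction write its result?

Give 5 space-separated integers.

I0 add r4: issue@1 deps=(None,None) exec_start@1 write@4
I1 add r1: issue@2 deps=(None,None) exec_start@2 write@4
I2 add r1: issue@3 deps=(None,1) exec_start@4 write@5
I3 mul r3: issue@4 deps=(None,None) exec_start@4 write@6
I4 add r3: issue@5 deps=(3,2) exec_start@6 write@7

Answer: 4 4 5 6 7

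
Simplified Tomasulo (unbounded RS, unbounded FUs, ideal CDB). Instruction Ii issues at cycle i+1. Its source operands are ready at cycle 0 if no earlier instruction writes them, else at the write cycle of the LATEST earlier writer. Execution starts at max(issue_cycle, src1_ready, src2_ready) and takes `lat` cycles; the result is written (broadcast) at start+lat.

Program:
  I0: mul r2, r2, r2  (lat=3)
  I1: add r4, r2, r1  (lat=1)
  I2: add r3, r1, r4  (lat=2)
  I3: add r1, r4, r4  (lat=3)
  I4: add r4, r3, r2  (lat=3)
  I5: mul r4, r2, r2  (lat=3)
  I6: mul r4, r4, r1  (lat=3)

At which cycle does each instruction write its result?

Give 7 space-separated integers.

I0 mul r2: issue@1 deps=(None,None) exec_start@1 write@4
I1 add r4: issue@2 deps=(0,None) exec_start@4 write@5
I2 add r3: issue@3 deps=(None,1) exec_start@5 write@7
I3 add r1: issue@4 deps=(1,1) exec_start@5 write@8
I4 add r4: issue@5 deps=(2,0) exec_start@7 write@10
I5 mul r4: issue@6 deps=(0,0) exec_start@6 write@9
I6 mul r4: issue@7 deps=(5,3) exec_start@9 write@12

Answer: 4 5 7 8 10 9 12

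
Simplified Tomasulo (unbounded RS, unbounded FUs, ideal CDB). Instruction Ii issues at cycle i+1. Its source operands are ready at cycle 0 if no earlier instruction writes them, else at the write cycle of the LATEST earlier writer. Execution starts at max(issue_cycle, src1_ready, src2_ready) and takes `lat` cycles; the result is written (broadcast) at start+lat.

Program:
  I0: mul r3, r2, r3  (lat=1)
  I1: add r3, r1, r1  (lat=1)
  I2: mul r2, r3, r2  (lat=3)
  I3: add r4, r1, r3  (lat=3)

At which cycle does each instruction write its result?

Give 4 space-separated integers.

Answer: 2 3 6 7

Derivation:
I0 mul r3: issue@1 deps=(None,None) exec_start@1 write@2
I1 add r3: issue@2 deps=(None,None) exec_start@2 write@3
I2 mul r2: issue@3 deps=(1,None) exec_start@3 write@6
I3 add r4: issue@4 deps=(None,1) exec_start@4 write@7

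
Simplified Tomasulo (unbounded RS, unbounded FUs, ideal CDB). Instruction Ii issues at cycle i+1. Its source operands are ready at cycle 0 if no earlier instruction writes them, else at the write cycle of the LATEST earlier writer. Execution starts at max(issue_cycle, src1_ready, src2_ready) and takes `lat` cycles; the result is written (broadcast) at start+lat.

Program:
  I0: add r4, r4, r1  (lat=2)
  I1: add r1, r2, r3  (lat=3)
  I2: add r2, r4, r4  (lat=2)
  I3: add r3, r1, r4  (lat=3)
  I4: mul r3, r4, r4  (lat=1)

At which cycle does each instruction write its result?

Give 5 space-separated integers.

I0 add r4: issue@1 deps=(None,None) exec_start@1 write@3
I1 add r1: issue@2 deps=(None,None) exec_start@2 write@5
I2 add r2: issue@3 deps=(0,0) exec_start@3 write@5
I3 add r3: issue@4 deps=(1,0) exec_start@5 write@8
I4 mul r3: issue@5 deps=(0,0) exec_start@5 write@6

Answer: 3 5 5 8 6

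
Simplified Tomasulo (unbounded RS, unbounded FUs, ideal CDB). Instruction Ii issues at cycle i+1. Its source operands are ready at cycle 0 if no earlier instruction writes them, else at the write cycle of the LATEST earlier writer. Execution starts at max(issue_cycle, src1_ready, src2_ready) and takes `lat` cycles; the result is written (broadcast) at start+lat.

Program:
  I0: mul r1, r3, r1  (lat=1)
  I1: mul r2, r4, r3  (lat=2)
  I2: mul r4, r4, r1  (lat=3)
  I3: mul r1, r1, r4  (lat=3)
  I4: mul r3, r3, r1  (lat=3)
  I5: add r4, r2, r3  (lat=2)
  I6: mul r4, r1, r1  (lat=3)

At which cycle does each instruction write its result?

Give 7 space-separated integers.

I0 mul r1: issue@1 deps=(None,None) exec_start@1 write@2
I1 mul r2: issue@2 deps=(None,None) exec_start@2 write@4
I2 mul r4: issue@3 deps=(None,0) exec_start@3 write@6
I3 mul r1: issue@4 deps=(0,2) exec_start@6 write@9
I4 mul r3: issue@5 deps=(None,3) exec_start@9 write@12
I5 add r4: issue@6 deps=(1,4) exec_start@12 write@14
I6 mul r4: issue@7 deps=(3,3) exec_start@9 write@12

Answer: 2 4 6 9 12 14 12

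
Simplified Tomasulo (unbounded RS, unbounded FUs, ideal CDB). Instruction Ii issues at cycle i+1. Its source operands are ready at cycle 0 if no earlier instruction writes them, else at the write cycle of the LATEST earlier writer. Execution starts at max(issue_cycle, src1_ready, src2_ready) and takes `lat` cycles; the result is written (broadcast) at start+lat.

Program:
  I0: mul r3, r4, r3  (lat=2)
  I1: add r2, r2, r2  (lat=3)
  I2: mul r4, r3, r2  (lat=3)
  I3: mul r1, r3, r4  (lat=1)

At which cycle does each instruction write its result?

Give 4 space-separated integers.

I0 mul r3: issue@1 deps=(None,None) exec_start@1 write@3
I1 add r2: issue@2 deps=(None,None) exec_start@2 write@5
I2 mul r4: issue@3 deps=(0,1) exec_start@5 write@8
I3 mul r1: issue@4 deps=(0,2) exec_start@8 write@9

Answer: 3 5 8 9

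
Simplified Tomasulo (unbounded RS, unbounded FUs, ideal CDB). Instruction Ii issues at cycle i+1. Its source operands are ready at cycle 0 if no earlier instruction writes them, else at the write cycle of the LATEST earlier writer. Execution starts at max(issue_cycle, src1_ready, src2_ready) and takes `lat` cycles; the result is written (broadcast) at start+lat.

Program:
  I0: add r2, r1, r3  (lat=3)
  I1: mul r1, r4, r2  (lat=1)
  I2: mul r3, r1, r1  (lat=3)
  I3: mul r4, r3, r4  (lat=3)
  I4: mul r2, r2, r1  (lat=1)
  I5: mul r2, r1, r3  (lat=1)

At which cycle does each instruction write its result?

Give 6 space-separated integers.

I0 add r2: issue@1 deps=(None,None) exec_start@1 write@4
I1 mul r1: issue@2 deps=(None,0) exec_start@4 write@5
I2 mul r3: issue@3 deps=(1,1) exec_start@5 write@8
I3 mul r4: issue@4 deps=(2,None) exec_start@8 write@11
I4 mul r2: issue@5 deps=(0,1) exec_start@5 write@6
I5 mul r2: issue@6 deps=(1,2) exec_start@8 write@9

Answer: 4 5 8 11 6 9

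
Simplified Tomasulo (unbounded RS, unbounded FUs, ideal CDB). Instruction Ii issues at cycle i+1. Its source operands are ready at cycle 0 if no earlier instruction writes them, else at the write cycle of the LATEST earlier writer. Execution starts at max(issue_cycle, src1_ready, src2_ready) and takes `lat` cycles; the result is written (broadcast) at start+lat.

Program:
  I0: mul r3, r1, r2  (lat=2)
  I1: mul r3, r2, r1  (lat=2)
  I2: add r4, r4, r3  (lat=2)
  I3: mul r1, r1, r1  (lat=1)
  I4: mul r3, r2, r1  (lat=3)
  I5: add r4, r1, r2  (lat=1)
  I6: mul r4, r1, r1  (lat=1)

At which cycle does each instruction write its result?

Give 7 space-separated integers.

Answer: 3 4 6 5 8 7 8

Derivation:
I0 mul r3: issue@1 deps=(None,None) exec_start@1 write@3
I1 mul r3: issue@2 deps=(None,None) exec_start@2 write@4
I2 add r4: issue@3 deps=(None,1) exec_start@4 write@6
I3 mul r1: issue@4 deps=(None,None) exec_start@4 write@5
I4 mul r3: issue@5 deps=(None,3) exec_start@5 write@8
I5 add r4: issue@6 deps=(3,None) exec_start@6 write@7
I6 mul r4: issue@7 deps=(3,3) exec_start@7 write@8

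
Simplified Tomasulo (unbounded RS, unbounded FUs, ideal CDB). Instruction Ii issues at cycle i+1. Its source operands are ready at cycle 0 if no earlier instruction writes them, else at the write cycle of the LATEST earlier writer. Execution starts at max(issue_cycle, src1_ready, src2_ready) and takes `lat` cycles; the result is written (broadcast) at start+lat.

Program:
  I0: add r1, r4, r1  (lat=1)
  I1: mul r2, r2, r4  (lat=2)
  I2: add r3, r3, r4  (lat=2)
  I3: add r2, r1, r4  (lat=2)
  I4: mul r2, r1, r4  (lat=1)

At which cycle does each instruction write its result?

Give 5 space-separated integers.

Answer: 2 4 5 6 6

Derivation:
I0 add r1: issue@1 deps=(None,None) exec_start@1 write@2
I1 mul r2: issue@2 deps=(None,None) exec_start@2 write@4
I2 add r3: issue@3 deps=(None,None) exec_start@3 write@5
I3 add r2: issue@4 deps=(0,None) exec_start@4 write@6
I4 mul r2: issue@5 deps=(0,None) exec_start@5 write@6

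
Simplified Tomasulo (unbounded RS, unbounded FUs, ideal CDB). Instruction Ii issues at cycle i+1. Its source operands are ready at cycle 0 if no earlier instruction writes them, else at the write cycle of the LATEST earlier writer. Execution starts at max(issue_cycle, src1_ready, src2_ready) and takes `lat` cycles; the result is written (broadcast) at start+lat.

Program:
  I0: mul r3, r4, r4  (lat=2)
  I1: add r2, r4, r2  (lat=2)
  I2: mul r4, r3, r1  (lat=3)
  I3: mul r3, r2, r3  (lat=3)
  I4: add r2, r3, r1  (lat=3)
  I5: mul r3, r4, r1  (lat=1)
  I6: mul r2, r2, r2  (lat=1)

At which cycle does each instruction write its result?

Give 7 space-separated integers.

I0 mul r3: issue@1 deps=(None,None) exec_start@1 write@3
I1 add r2: issue@2 deps=(None,None) exec_start@2 write@4
I2 mul r4: issue@3 deps=(0,None) exec_start@3 write@6
I3 mul r3: issue@4 deps=(1,0) exec_start@4 write@7
I4 add r2: issue@5 deps=(3,None) exec_start@7 write@10
I5 mul r3: issue@6 deps=(2,None) exec_start@6 write@7
I6 mul r2: issue@7 deps=(4,4) exec_start@10 write@11

Answer: 3 4 6 7 10 7 11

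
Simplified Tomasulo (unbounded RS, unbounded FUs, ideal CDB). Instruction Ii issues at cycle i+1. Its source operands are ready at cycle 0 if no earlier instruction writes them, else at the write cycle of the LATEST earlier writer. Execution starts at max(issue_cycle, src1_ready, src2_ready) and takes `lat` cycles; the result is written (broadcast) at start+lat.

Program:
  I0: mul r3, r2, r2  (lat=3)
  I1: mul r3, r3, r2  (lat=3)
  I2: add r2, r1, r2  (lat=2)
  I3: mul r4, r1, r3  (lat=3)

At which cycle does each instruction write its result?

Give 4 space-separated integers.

I0 mul r3: issue@1 deps=(None,None) exec_start@1 write@4
I1 mul r3: issue@2 deps=(0,None) exec_start@4 write@7
I2 add r2: issue@3 deps=(None,None) exec_start@3 write@5
I3 mul r4: issue@4 deps=(None,1) exec_start@7 write@10

Answer: 4 7 5 10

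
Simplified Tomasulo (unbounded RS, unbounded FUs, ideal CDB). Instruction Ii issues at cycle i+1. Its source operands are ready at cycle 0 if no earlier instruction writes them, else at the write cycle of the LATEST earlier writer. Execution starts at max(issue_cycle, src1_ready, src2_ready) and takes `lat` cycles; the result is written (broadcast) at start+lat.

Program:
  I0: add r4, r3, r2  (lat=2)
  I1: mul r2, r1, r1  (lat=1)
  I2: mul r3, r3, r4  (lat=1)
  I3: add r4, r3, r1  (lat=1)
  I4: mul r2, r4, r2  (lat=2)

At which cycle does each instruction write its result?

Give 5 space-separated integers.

Answer: 3 3 4 5 7

Derivation:
I0 add r4: issue@1 deps=(None,None) exec_start@1 write@3
I1 mul r2: issue@2 deps=(None,None) exec_start@2 write@3
I2 mul r3: issue@3 deps=(None,0) exec_start@3 write@4
I3 add r4: issue@4 deps=(2,None) exec_start@4 write@5
I4 mul r2: issue@5 deps=(3,1) exec_start@5 write@7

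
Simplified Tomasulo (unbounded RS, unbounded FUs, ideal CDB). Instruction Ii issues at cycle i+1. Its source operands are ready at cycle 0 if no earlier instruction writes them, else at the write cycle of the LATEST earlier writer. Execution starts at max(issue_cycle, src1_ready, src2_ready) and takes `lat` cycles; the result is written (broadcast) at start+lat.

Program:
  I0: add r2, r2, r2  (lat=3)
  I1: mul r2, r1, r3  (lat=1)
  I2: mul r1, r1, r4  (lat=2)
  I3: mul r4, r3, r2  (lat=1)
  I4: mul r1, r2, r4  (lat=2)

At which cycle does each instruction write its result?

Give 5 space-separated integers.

I0 add r2: issue@1 deps=(None,None) exec_start@1 write@4
I1 mul r2: issue@2 deps=(None,None) exec_start@2 write@3
I2 mul r1: issue@3 deps=(None,None) exec_start@3 write@5
I3 mul r4: issue@4 deps=(None,1) exec_start@4 write@5
I4 mul r1: issue@5 deps=(1,3) exec_start@5 write@7

Answer: 4 3 5 5 7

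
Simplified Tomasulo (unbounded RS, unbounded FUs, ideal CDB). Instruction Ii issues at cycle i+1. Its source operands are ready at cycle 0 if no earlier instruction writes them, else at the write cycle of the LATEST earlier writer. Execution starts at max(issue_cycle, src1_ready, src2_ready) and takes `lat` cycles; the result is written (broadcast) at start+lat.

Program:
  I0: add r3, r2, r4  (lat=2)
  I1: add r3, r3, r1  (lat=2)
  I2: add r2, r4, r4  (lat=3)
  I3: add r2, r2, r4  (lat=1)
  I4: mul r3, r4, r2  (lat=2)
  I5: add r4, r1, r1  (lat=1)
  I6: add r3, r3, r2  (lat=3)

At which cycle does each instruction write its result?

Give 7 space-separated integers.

I0 add r3: issue@1 deps=(None,None) exec_start@1 write@3
I1 add r3: issue@2 deps=(0,None) exec_start@3 write@5
I2 add r2: issue@3 deps=(None,None) exec_start@3 write@6
I3 add r2: issue@4 deps=(2,None) exec_start@6 write@7
I4 mul r3: issue@5 deps=(None,3) exec_start@7 write@9
I5 add r4: issue@6 deps=(None,None) exec_start@6 write@7
I6 add r3: issue@7 deps=(4,3) exec_start@9 write@12

Answer: 3 5 6 7 9 7 12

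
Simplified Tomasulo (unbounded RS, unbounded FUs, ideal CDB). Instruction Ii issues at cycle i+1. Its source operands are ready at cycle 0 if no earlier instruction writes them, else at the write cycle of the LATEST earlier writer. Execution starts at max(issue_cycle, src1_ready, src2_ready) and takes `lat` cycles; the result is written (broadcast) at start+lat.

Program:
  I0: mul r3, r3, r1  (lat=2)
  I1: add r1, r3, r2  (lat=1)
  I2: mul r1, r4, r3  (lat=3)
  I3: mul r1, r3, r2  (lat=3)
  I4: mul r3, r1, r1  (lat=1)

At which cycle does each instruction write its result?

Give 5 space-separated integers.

I0 mul r3: issue@1 deps=(None,None) exec_start@1 write@3
I1 add r1: issue@2 deps=(0,None) exec_start@3 write@4
I2 mul r1: issue@3 deps=(None,0) exec_start@3 write@6
I3 mul r1: issue@4 deps=(0,None) exec_start@4 write@7
I4 mul r3: issue@5 deps=(3,3) exec_start@7 write@8

Answer: 3 4 6 7 8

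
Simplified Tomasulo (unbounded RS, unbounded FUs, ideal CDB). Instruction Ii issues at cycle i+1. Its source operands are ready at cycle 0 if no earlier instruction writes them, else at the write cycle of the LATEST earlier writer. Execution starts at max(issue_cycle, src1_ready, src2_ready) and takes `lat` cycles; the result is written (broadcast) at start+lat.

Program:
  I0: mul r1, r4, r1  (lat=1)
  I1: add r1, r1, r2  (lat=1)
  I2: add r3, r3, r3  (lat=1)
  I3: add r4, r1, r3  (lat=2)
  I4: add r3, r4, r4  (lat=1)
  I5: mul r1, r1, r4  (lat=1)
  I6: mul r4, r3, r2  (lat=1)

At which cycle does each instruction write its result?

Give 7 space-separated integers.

I0 mul r1: issue@1 deps=(None,None) exec_start@1 write@2
I1 add r1: issue@2 deps=(0,None) exec_start@2 write@3
I2 add r3: issue@3 deps=(None,None) exec_start@3 write@4
I3 add r4: issue@4 deps=(1,2) exec_start@4 write@6
I4 add r3: issue@5 deps=(3,3) exec_start@6 write@7
I5 mul r1: issue@6 deps=(1,3) exec_start@6 write@7
I6 mul r4: issue@7 deps=(4,None) exec_start@7 write@8

Answer: 2 3 4 6 7 7 8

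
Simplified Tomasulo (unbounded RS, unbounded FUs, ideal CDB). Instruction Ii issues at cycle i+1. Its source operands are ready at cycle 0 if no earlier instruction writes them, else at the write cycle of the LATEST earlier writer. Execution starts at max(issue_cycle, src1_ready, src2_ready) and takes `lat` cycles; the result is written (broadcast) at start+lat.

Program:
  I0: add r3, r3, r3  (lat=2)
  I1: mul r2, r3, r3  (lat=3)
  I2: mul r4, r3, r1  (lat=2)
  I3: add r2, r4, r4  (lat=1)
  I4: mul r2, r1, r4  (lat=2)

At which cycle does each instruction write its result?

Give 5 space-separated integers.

Answer: 3 6 5 6 7

Derivation:
I0 add r3: issue@1 deps=(None,None) exec_start@1 write@3
I1 mul r2: issue@2 deps=(0,0) exec_start@3 write@6
I2 mul r4: issue@3 deps=(0,None) exec_start@3 write@5
I3 add r2: issue@4 deps=(2,2) exec_start@5 write@6
I4 mul r2: issue@5 deps=(None,2) exec_start@5 write@7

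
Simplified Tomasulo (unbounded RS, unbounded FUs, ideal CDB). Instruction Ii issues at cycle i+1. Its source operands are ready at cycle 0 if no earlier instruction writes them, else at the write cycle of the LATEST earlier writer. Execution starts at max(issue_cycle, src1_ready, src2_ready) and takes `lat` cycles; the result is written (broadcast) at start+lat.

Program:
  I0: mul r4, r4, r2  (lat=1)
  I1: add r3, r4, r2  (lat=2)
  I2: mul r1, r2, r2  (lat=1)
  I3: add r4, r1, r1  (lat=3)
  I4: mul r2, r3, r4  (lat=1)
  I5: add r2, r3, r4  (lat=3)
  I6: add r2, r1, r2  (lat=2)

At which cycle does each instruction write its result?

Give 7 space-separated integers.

I0 mul r4: issue@1 deps=(None,None) exec_start@1 write@2
I1 add r3: issue@2 deps=(0,None) exec_start@2 write@4
I2 mul r1: issue@3 deps=(None,None) exec_start@3 write@4
I3 add r4: issue@4 deps=(2,2) exec_start@4 write@7
I4 mul r2: issue@5 deps=(1,3) exec_start@7 write@8
I5 add r2: issue@6 deps=(1,3) exec_start@7 write@10
I6 add r2: issue@7 deps=(2,5) exec_start@10 write@12

Answer: 2 4 4 7 8 10 12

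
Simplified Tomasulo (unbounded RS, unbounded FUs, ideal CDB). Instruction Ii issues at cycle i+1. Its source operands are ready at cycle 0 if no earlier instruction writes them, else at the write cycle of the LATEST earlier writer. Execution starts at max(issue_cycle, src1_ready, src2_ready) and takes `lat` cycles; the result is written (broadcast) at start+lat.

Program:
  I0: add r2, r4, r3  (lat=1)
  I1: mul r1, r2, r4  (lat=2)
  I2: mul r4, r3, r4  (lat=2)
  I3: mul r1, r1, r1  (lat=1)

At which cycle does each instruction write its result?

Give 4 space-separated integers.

I0 add r2: issue@1 deps=(None,None) exec_start@1 write@2
I1 mul r1: issue@2 deps=(0,None) exec_start@2 write@4
I2 mul r4: issue@3 deps=(None,None) exec_start@3 write@5
I3 mul r1: issue@4 deps=(1,1) exec_start@4 write@5

Answer: 2 4 5 5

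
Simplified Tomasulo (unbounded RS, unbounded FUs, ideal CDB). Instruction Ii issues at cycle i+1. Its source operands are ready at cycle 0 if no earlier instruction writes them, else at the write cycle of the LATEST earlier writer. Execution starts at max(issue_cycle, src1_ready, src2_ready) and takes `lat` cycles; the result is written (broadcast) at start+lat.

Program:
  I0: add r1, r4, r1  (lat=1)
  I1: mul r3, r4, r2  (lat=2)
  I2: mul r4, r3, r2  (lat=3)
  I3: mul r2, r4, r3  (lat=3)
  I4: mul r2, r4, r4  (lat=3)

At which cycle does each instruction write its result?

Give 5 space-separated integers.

I0 add r1: issue@1 deps=(None,None) exec_start@1 write@2
I1 mul r3: issue@2 deps=(None,None) exec_start@2 write@4
I2 mul r4: issue@3 deps=(1,None) exec_start@4 write@7
I3 mul r2: issue@4 deps=(2,1) exec_start@7 write@10
I4 mul r2: issue@5 deps=(2,2) exec_start@7 write@10

Answer: 2 4 7 10 10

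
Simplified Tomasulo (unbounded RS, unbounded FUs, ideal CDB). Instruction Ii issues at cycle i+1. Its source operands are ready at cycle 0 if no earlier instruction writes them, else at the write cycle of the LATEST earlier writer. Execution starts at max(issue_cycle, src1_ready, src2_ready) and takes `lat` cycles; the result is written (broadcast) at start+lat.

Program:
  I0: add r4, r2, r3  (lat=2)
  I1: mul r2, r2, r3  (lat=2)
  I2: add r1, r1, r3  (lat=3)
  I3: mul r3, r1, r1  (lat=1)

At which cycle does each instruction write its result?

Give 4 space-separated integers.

I0 add r4: issue@1 deps=(None,None) exec_start@1 write@3
I1 mul r2: issue@2 deps=(None,None) exec_start@2 write@4
I2 add r1: issue@3 deps=(None,None) exec_start@3 write@6
I3 mul r3: issue@4 deps=(2,2) exec_start@6 write@7

Answer: 3 4 6 7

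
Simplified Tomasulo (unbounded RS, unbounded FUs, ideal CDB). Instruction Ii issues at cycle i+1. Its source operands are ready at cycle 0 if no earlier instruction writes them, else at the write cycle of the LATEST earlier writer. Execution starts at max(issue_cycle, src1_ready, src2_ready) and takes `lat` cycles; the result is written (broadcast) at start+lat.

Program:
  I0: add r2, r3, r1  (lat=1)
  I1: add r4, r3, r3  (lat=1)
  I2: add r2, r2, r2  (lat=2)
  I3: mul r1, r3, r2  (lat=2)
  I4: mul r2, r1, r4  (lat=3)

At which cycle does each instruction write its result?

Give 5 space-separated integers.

Answer: 2 3 5 7 10

Derivation:
I0 add r2: issue@1 deps=(None,None) exec_start@1 write@2
I1 add r4: issue@2 deps=(None,None) exec_start@2 write@3
I2 add r2: issue@3 deps=(0,0) exec_start@3 write@5
I3 mul r1: issue@4 deps=(None,2) exec_start@5 write@7
I4 mul r2: issue@5 deps=(3,1) exec_start@7 write@10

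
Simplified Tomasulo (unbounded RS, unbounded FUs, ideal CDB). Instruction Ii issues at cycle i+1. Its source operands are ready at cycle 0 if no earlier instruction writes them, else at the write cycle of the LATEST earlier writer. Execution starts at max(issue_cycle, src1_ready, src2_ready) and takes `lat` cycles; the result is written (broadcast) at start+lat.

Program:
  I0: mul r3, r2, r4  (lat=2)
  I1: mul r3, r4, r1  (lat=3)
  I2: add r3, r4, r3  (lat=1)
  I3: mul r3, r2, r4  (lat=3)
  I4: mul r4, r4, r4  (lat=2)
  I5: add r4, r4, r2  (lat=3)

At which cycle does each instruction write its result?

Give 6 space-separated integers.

I0 mul r3: issue@1 deps=(None,None) exec_start@1 write@3
I1 mul r3: issue@2 deps=(None,None) exec_start@2 write@5
I2 add r3: issue@3 deps=(None,1) exec_start@5 write@6
I3 mul r3: issue@4 deps=(None,None) exec_start@4 write@7
I4 mul r4: issue@5 deps=(None,None) exec_start@5 write@7
I5 add r4: issue@6 deps=(4,None) exec_start@7 write@10

Answer: 3 5 6 7 7 10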